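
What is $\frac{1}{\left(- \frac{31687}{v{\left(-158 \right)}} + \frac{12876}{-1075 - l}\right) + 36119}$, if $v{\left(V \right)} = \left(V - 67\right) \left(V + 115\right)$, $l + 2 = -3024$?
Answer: $\frac{18875925}{681842289038} \approx 2.7684 \cdot 10^{-5}$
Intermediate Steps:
$l = -3026$ ($l = -2 - 3024 = -3026$)
$v{\left(V \right)} = \left(-67 + V\right) \left(115 + V\right)$
$\frac{1}{\left(- \frac{31687}{v{\left(-158 \right)}} + \frac{12876}{-1075 - l}\right) + 36119} = \frac{1}{\left(- \frac{31687}{-7705 + \left(-158\right)^{2} + 48 \left(-158\right)} + \frac{12876}{-1075 - -3026}\right) + 36119} = \frac{1}{\left(- \frac{31687}{-7705 + 24964 - 7584} + \frac{12876}{-1075 + 3026}\right) + 36119} = \frac{1}{\left(- \frac{31687}{9675} + \frac{12876}{1951}\right) + 36119} = \frac{1}{\frac{62753963}{18875925} + 36119} = \frac{1}{\frac{681842289038}{18875925}} = \frac{18875925}{681842289038}$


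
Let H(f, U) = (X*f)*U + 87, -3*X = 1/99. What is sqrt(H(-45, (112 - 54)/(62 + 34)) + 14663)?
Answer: sqrt(257005595)/132 ≈ 121.45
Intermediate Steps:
X = -1/297 (X = -1/3/99 = -1/3*1/99 = -1/297 ≈ -0.0033670)
H(f, U) = 87 - U*f/297 (H(f, U) = (-f/297)*U + 87 = -U*f/297 + 87 = 87 - U*f/297)
sqrt(H(-45, (112 - 54)/(62 + 34)) + 14663) = sqrt((87 - 1/297*(112 - 54)/(62 + 34)*(-45)) + 14663) = sqrt((87 - 1/297*58/96*(-45)) + 14663) = sqrt((87 - 1/297*58*(1/96)*(-45)) + 14663) = sqrt((87 - 1/297*29/48*(-45)) + 14663) = sqrt((87 + 145/1584) + 14663) = sqrt(137953/1584 + 14663) = sqrt(23364145/1584) = sqrt(257005595)/132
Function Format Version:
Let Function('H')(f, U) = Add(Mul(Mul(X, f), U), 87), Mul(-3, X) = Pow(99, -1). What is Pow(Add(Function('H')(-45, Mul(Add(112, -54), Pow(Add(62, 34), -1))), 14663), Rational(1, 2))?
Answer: Mul(Rational(1, 132), Pow(257005595, Rational(1, 2))) ≈ 121.45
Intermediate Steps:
X = Rational(-1, 297) (X = Mul(Rational(-1, 3), Pow(99, -1)) = Mul(Rational(-1, 3), Rational(1, 99)) = Rational(-1, 297) ≈ -0.0033670)
Function('H')(f, U) = Add(87, Mul(Rational(-1, 297), U, f)) (Function('H')(f, U) = Add(Mul(Mul(Rational(-1, 297), f), U), 87) = Add(Mul(Rational(-1, 297), U, f), 87) = Add(87, Mul(Rational(-1, 297), U, f)))
Pow(Add(Function('H')(-45, Mul(Add(112, -54), Pow(Add(62, 34), -1))), 14663), Rational(1, 2)) = Pow(Add(Add(87, Mul(Rational(-1, 297), Mul(Add(112, -54), Pow(Add(62, 34), -1)), -45)), 14663), Rational(1, 2)) = Pow(Add(Add(87, Mul(Rational(-1, 297), Mul(58, Pow(96, -1)), -45)), 14663), Rational(1, 2)) = Pow(Add(Add(87, Mul(Rational(-1, 297), Mul(58, Rational(1, 96)), -45)), 14663), Rational(1, 2)) = Pow(Add(Add(87, Mul(Rational(-1, 297), Rational(29, 48), -45)), 14663), Rational(1, 2)) = Pow(Add(Add(87, Rational(145, 1584)), 14663), Rational(1, 2)) = Pow(Add(Rational(137953, 1584), 14663), Rational(1, 2)) = Pow(Rational(23364145, 1584), Rational(1, 2)) = Mul(Rational(1, 132), Pow(257005595, Rational(1, 2)))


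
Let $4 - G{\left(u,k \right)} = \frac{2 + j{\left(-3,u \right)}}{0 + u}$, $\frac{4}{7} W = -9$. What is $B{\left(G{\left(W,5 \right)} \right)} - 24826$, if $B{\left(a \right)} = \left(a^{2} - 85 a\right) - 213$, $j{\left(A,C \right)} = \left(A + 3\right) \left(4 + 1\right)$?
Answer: $- \frac{100704491}{3969} \approx -25373.0$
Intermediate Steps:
$W = - \frac{63}{4}$ ($W = \frac{7}{4} \left(-9\right) = - \frac{63}{4} \approx -15.75$)
$j{\left(A,C \right)} = 15 + 5 A$ ($j{\left(A,C \right)} = \left(3 + A\right) 5 = 15 + 5 A$)
$G{\left(u,k \right)} = 4 - \frac{2}{u}$ ($G{\left(u,k \right)} = 4 - \frac{2 + \left(15 + 5 \left(-3\right)\right)}{0 + u} = 4 - \frac{2 + \left(15 - 15\right)}{u} = 4 - \frac{2 + 0}{u} = 4 - \frac{2}{u}$)
$B{\left(a \right)} = -213 + a^{2} - 85 a$
$B{\left(G{\left(W,5 \right)} \right)} - 24826 = \left(-213 + \left(4 - \frac{2}{- \frac{63}{4}}\right)^{2} - 85 \left(4 - \frac{2}{- \frac{63}{4}}\right)\right) - 24826 = \left(-213 + \left(4 - - \frac{8}{63}\right)^{2} - 85 \left(4 - - \frac{8}{63}\right)\right) - 24826 = \left(-213 + \left(4 + \frac{8}{63}\right)^{2} - 85 \left(4 + \frac{8}{63}\right)\right) - 24826 = \left(-213 + \left(\frac{260}{63}\right)^{2} - \frac{22100}{63}\right) - 24826 = \left(-213 + \frac{67600}{3969} - \frac{22100}{63}\right) - 24826 = - \frac{2170097}{3969} - 24826 = - \frac{100704491}{3969}$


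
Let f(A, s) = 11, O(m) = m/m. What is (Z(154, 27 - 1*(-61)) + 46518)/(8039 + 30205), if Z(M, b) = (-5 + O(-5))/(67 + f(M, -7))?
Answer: 453550/372879 ≈ 1.2163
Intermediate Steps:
O(m) = 1
Z(M, b) = -2/39 (Z(M, b) = (-5 + 1)/(67 + 11) = -4/78 = -4*1/78 = -2/39)
(Z(154, 27 - 1*(-61)) + 46518)/(8039 + 30205) = (-2/39 + 46518)/(8039 + 30205) = (1814200/39)/38244 = (1814200/39)*(1/38244) = 453550/372879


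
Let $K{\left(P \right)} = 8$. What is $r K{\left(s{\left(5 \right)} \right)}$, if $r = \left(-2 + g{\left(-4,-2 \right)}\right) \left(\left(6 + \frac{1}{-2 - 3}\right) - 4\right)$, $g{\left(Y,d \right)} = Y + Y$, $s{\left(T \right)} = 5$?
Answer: $-144$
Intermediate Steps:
$g{\left(Y,d \right)} = 2 Y$
$r = -18$ ($r = \left(-2 + 2 \left(-4\right)\right) \left(\left(6 + \frac{1}{-2 - 3}\right) - 4\right) = \left(-2 - 8\right) \left(\left(6 + \frac{1}{-5}\right) - 4\right) = - 10 \left(\left(6 - \frac{1}{5}\right) - 4\right) = - 10 \left(\frac{29}{5} - 4\right) = \left(-10\right) \frac{9}{5} = -18$)
$r K{\left(s{\left(5 \right)} \right)} = \left(-18\right) 8 = -144$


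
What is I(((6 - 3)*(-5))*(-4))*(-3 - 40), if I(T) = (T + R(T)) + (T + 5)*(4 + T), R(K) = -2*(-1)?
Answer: -181546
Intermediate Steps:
R(K) = 2
I(T) = 2 + T + (4 + T)*(5 + T) (I(T) = (T + 2) + (T + 5)*(4 + T) = (2 + T) + (5 + T)*(4 + T) = (2 + T) + (4 + T)*(5 + T) = 2 + T + (4 + T)*(5 + T))
I(((6 - 3)*(-5))*(-4))*(-3 - 40) = (22 + (((6 - 3)*(-5))*(-4))**2 + 10*(((6 - 3)*(-5))*(-4)))*(-3 - 40) = (22 + ((3*(-5))*(-4))**2 + 10*((3*(-5))*(-4)))*(-43) = (22 + (-15*(-4))**2 + 10*(-15*(-4)))*(-43) = (22 + 60**2 + 10*60)*(-43) = (22 + 3600 + 600)*(-43) = 4222*(-43) = -181546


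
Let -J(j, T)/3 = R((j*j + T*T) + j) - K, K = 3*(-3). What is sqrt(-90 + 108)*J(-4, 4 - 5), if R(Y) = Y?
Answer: -198*sqrt(2) ≈ -280.01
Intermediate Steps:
K = -9
J(j, T) = -27 - 3*j - 3*T**2 - 3*j**2 (J(j, T) = -3*(((j*j + T*T) + j) - 1*(-9)) = -3*(((j**2 + T**2) + j) + 9) = -3*(((T**2 + j**2) + j) + 9) = -3*((j + T**2 + j**2) + 9) = -3*(9 + j + T**2 + j**2) = -27 - 3*j - 3*T**2 - 3*j**2)
sqrt(-90 + 108)*J(-4, 4 - 5) = sqrt(-90 + 108)*(-27 - 3*(-4) - 3*(4 - 5)**2 - 3*(-4)**2) = sqrt(18)*(-27 + 12 - 3*(-1)**2 - 3*16) = (3*sqrt(2))*(-27 + 12 - 3*1 - 48) = (3*sqrt(2))*(-27 + 12 - 3 - 48) = (3*sqrt(2))*(-66) = -198*sqrt(2)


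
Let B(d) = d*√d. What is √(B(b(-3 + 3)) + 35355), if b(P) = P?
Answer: √35355 ≈ 188.03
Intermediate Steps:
B(d) = d^(3/2)
√(B(b(-3 + 3)) + 35355) = √((-3 + 3)^(3/2) + 35355) = √(0^(3/2) + 35355) = √(0 + 35355) = √35355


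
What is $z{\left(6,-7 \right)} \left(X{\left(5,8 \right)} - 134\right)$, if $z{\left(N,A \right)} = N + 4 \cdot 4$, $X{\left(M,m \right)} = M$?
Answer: $-2838$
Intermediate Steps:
$z{\left(N,A \right)} = 16 + N$ ($z{\left(N,A \right)} = N + 16 = 16 + N$)
$z{\left(6,-7 \right)} \left(X{\left(5,8 \right)} - 134\right) = \left(16 + 6\right) \left(5 - 134\right) = 22 \left(-129\right) = -2838$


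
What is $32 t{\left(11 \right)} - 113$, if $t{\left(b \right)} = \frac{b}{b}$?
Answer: $-81$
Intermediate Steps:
$t{\left(b \right)} = 1$
$32 t{\left(11 \right)} - 113 = 32 \cdot 1 - 113 = 32 - 113 = -81$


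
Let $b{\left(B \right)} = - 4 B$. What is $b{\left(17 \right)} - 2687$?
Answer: $-2755$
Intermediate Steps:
$b{\left(17 \right)} - 2687 = \left(-4\right) 17 - 2687 = -68 - 2687 = -2755$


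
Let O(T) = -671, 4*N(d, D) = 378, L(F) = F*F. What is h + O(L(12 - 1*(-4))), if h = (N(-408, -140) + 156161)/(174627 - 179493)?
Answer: -6842683/9732 ≈ -703.11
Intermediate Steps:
L(F) = F**2
N(d, D) = 189/2 (N(d, D) = (1/4)*378 = 189/2)
h = -312511/9732 (h = (189/2 + 156161)/(174627 - 179493) = (312511/2)/(-4866) = (312511/2)*(-1/4866) = -312511/9732 ≈ -32.112)
h + O(L(12 - 1*(-4))) = -312511/9732 - 671 = -6842683/9732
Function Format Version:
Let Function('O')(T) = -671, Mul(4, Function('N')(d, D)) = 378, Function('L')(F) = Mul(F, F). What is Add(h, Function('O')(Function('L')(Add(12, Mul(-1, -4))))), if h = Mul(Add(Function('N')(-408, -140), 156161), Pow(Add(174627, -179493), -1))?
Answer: Rational(-6842683, 9732) ≈ -703.11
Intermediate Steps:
Function('L')(F) = Pow(F, 2)
Function('N')(d, D) = Rational(189, 2) (Function('N')(d, D) = Mul(Rational(1, 4), 378) = Rational(189, 2))
h = Rational(-312511, 9732) (h = Mul(Add(Rational(189, 2), 156161), Pow(Add(174627, -179493), -1)) = Mul(Rational(312511, 2), Pow(-4866, -1)) = Mul(Rational(312511, 2), Rational(-1, 4866)) = Rational(-312511, 9732) ≈ -32.112)
Add(h, Function('O')(Function('L')(Add(12, Mul(-1, -4))))) = Add(Rational(-312511, 9732), -671) = Rational(-6842683, 9732)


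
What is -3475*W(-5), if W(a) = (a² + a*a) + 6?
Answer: -194600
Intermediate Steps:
W(a) = 6 + 2*a² (W(a) = (a² + a²) + 6 = 2*a² + 6 = 6 + 2*a²)
-3475*W(-5) = -3475*(6 + 2*(-5)²) = -3475*(6 + 2*25) = -3475*(6 + 50) = -3475*56 = -194600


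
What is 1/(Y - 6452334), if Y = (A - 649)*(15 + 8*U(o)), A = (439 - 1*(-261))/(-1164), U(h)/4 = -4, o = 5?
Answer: -291/1856268352 ≈ -1.5677e-7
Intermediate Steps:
U(h) = -16 (U(h) = 4*(-4) = -16)
A = -175/291 (A = (439 + 261)*(-1/1164) = 700*(-1/1164) = -175/291 ≈ -0.60137)
Y = 21360842/291 (Y = (-175/291 - 649)*(15 + 8*(-16)) = -189034*(15 - 128)/291 = -189034/291*(-113) = 21360842/291 ≈ 73405.)
1/(Y - 6452334) = 1/(21360842/291 - 6452334) = 1/(-1856268352/291) = -291/1856268352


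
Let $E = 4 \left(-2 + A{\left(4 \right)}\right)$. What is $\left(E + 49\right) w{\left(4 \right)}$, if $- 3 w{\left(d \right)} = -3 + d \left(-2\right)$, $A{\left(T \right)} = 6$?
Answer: $\frac{715}{3} \approx 238.33$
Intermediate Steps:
$w{\left(d \right)} = 1 + \frac{2 d}{3}$ ($w{\left(d \right)} = - \frac{-3 + d \left(-2\right)}{3} = - \frac{-3 - 2 d}{3} = 1 + \frac{2 d}{3}$)
$E = 16$ ($E = 4 \left(-2 + 6\right) = 4 \cdot 4 = 16$)
$\left(E + 49\right) w{\left(4 \right)} = \left(16 + 49\right) \left(1 + \frac{2}{3} \cdot 4\right) = 65 \left(1 + \frac{8}{3}\right) = 65 \cdot \frac{11}{3} = \frac{715}{3}$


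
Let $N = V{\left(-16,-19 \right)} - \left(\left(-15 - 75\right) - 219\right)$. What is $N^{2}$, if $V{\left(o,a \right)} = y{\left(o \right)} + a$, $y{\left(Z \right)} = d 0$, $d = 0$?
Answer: $84100$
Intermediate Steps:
$y{\left(Z \right)} = 0$ ($y{\left(Z \right)} = 0 \cdot 0 = 0$)
$V{\left(o,a \right)} = a$ ($V{\left(o,a \right)} = 0 + a = a$)
$N = 290$ ($N = -19 - \left(\left(-15 - 75\right) - 219\right) = -19 - \left(-90 - 219\right) = -19 - -309 = -19 + 309 = 290$)
$N^{2} = 290^{2} = 84100$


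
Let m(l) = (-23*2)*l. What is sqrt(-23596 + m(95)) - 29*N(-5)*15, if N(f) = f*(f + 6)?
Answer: 2175 + I*sqrt(27966) ≈ 2175.0 + 167.23*I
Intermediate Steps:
N(f) = f*(6 + f)
m(l) = -46*l
sqrt(-23596 + m(95)) - 29*N(-5)*15 = sqrt(-23596 - 46*95) - 29*(-5*(6 - 5))*15 = sqrt(-23596 - 4370) - 29*(-5*1)*15 = sqrt(-27966) - 29*(-5)*15 = I*sqrt(27966) - (-145)*15 = I*sqrt(27966) - 1*(-2175) = I*sqrt(27966) + 2175 = 2175 + I*sqrt(27966)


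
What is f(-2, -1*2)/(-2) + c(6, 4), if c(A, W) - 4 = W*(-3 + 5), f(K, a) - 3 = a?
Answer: 23/2 ≈ 11.500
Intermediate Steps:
f(K, a) = 3 + a
c(A, W) = 4 + 2*W (c(A, W) = 4 + W*(-3 + 5) = 4 + W*2 = 4 + 2*W)
f(-2, -1*2)/(-2) + c(6, 4) = (3 - 1*2)/(-2) + (4 + 2*4) = (3 - 2)*(-½) + (4 + 8) = 1*(-½) + 12 = -½ + 12 = 23/2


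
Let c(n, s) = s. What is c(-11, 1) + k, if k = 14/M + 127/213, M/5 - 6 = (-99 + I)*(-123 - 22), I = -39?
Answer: 5671697/3552840 ≈ 1.5964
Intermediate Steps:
M = 100080 (M = 30 + 5*((-99 - 39)*(-123 - 22)) = 30 + 5*(-138*(-145)) = 30 + 5*20010 = 30 + 100050 = 100080)
k = 2118857/3552840 (k = 14/100080 + 127/213 = 14*(1/100080) + 127*(1/213) = 7/50040 + 127/213 = 2118857/3552840 ≈ 0.59638)
c(-11, 1) + k = 1 + 2118857/3552840 = 5671697/3552840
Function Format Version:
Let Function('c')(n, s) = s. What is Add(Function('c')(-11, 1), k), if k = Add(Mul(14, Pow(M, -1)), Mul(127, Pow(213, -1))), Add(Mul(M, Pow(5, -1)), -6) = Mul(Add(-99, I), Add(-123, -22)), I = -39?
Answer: Rational(5671697, 3552840) ≈ 1.5964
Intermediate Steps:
M = 100080 (M = Add(30, Mul(5, Mul(Add(-99, -39), Add(-123, -22)))) = Add(30, Mul(5, Mul(-138, -145))) = Add(30, Mul(5, 20010)) = Add(30, 100050) = 100080)
k = Rational(2118857, 3552840) (k = Add(Mul(14, Pow(100080, -1)), Mul(127, Pow(213, -1))) = Add(Mul(14, Rational(1, 100080)), Mul(127, Rational(1, 213))) = Add(Rational(7, 50040), Rational(127, 213)) = Rational(2118857, 3552840) ≈ 0.59638)
Add(Function('c')(-11, 1), k) = Add(1, Rational(2118857, 3552840)) = Rational(5671697, 3552840)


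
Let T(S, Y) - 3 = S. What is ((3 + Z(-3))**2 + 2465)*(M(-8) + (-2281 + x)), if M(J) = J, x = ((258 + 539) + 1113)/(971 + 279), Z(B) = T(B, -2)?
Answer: -707400716/125 ≈ -5.6592e+6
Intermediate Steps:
T(S, Y) = 3 + S
Z(B) = 3 + B
x = 191/125 (x = (797 + 1113)/1250 = 1910*(1/1250) = 191/125 ≈ 1.5280)
((3 + Z(-3))**2 + 2465)*(M(-8) + (-2281 + x)) = ((3 + (3 - 3))**2 + 2465)*(-8 + (-2281 + 191/125)) = ((3 + 0)**2 + 2465)*(-8 - 284934/125) = (3**2 + 2465)*(-285934/125) = (9 + 2465)*(-285934/125) = 2474*(-285934/125) = -707400716/125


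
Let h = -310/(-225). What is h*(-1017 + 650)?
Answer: -22754/45 ≈ -505.64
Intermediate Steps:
h = 62/45 (h = -310*(-1/225) = 62/45 ≈ 1.3778)
h*(-1017 + 650) = 62*(-1017 + 650)/45 = (62/45)*(-367) = -22754/45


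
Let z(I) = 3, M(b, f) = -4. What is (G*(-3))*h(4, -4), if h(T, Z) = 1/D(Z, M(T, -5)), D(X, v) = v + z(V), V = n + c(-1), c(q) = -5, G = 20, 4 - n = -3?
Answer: 60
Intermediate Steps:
n = 7 (n = 4 - 1*(-3) = 4 + 3 = 7)
V = 2 (V = 7 - 5 = 2)
D(X, v) = 3 + v (D(X, v) = v + 3 = 3 + v)
h(T, Z) = -1 (h(T, Z) = 1/(3 - 4) = 1/(-1) = -1)
(G*(-3))*h(4, -4) = (20*(-3))*(-1) = -60*(-1) = 60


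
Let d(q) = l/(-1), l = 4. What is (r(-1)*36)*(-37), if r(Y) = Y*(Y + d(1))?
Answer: -6660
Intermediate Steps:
d(q) = -4 (d(q) = 4/(-1) = 4*(-1) = -4)
r(Y) = Y*(-4 + Y) (r(Y) = Y*(Y - 4) = Y*(-4 + Y))
(r(-1)*36)*(-37) = (-(-4 - 1)*36)*(-37) = (-1*(-5)*36)*(-37) = (5*36)*(-37) = 180*(-37) = -6660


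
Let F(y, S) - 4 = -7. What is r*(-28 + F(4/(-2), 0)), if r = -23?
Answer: 713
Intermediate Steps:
F(y, S) = -3 (F(y, S) = 4 - 7 = -3)
r*(-28 + F(4/(-2), 0)) = -23*(-28 - 3) = -23*(-31) = 713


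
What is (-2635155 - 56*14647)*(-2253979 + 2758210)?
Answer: -1742313242397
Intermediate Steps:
(-2635155 - 56*14647)*(-2253979 + 2758210) = (-2635155 - 820232)*504231 = -3455387*504231 = -1742313242397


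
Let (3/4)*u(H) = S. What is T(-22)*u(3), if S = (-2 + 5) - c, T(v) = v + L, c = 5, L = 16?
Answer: 16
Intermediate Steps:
T(v) = 16 + v (T(v) = v + 16 = 16 + v)
S = -2 (S = (-2 + 5) - 1*5 = 3 - 5 = -2)
u(H) = -8/3 (u(H) = (4/3)*(-2) = -8/3)
T(-22)*u(3) = (16 - 22)*(-8/3) = -6*(-8/3) = 16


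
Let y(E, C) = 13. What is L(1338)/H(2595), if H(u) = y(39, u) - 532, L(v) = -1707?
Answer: 569/173 ≈ 3.2890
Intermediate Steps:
H(u) = -519 (H(u) = 13 - 532 = -519)
L(1338)/H(2595) = -1707/(-519) = -1707*(-1/519) = 569/173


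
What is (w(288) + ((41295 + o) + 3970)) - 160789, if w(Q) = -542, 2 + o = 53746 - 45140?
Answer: -107462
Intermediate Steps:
o = 8604 (o = -2 + (53746 - 45140) = -2 + 8606 = 8604)
(w(288) + ((41295 + o) + 3970)) - 160789 = (-542 + ((41295 + 8604) + 3970)) - 160789 = (-542 + (49899 + 3970)) - 160789 = (-542 + 53869) - 160789 = 53327 - 160789 = -107462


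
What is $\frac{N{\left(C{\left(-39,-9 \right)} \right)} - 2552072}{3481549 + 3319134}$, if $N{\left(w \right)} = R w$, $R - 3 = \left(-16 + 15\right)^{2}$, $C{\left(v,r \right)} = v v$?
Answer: $- \frac{2545988}{6800683} \approx -0.37437$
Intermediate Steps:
$C{\left(v,r \right)} = v^{2}$
$R = 4$ ($R = 3 + \left(-16 + 15\right)^{2} = 3 + \left(-1\right)^{2} = 3 + 1 = 4$)
$N{\left(w \right)} = 4 w$
$\frac{N{\left(C{\left(-39,-9 \right)} \right)} - 2552072}{3481549 + 3319134} = \frac{4 \left(-39\right)^{2} - 2552072}{3481549 + 3319134} = \frac{4 \cdot 1521 - 2552072}{6800683} = \left(6084 - 2552072\right) \frac{1}{6800683} = \left(-2545988\right) \frac{1}{6800683} = - \frac{2545988}{6800683}$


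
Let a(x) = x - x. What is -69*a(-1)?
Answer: 0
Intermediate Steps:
a(x) = 0
-69*a(-1) = -69*0 = 0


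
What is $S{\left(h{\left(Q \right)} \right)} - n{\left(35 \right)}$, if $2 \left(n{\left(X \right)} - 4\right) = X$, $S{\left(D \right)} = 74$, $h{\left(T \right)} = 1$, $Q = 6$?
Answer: $\frac{105}{2} \approx 52.5$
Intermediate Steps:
$n{\left(X \right)} = 4 + \frac{X}{2}$
$S{\left(h{\left(Q \right)} \right)} - n{\left(35 \right)} = 74 - \left(4 + \frac{1}{2} \cdot 35\right) = 74 - \left(4 + \frac{35}{2}\right) = 74 - \frac{43}{2} = \frac{105}{2}$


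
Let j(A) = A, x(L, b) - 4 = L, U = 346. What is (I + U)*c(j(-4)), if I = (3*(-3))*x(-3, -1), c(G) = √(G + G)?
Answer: 674*I*√2 ≈ 953.18*I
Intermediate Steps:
x(L, b) = 4 + L
c(G) = √2*√G (c(G) = √(2*G) = √2*√G)
I = -9 (I = (3*(-3))*(4 - 3) = -9*1 = -9)
(I + U)*c(j(-4)) = (-9 + 346)*(√2*√(-4)) = 337*(√2*(2*I)) = 337*(2*I*√2) = 674*I*√2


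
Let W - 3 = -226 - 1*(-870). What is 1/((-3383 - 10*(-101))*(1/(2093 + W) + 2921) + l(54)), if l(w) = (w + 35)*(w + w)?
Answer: -2740/18966065913 ≈ -1.4447e-7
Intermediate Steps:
W = 647 (W = 3 + (-226 - 1*(-870)) = 3 + (-226 + 870) = 3 + 644 = 647)
l(w) = 2*w*(35 + w) (l(w) = (35 + w)*(2*w) = 2*w*(35 + w))
1/((-3383 - 10*(-101))*(1/(2093 + W) + 2921) + l(54)) = 1/((-3383 - 10*(-101))*(1/(2093 + 647) + 2921) + 2*54*(35 + 54)) = 1/((-3383 + 1010)*(1/2740 + 2921) + 2*54*89) = 1/(-2373*(1/2740 + 2921) + 9612) = 1/(-2373*8003541/2740 + 9612) = 1/(-18992402793/2740 + 9612) = 1/(-18966065913/2740) = -2740/18966065913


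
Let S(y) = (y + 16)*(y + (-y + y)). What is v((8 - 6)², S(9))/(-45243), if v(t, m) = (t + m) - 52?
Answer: -59/15081 ≈ -0.0039122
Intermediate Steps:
S(y) = y*(16 + y) (S(y) = (16 + y)*(y + 0) = (16 + y)*y = y*(16 + y))
v(t, m) = -52 + m + t (v(t, m) = (m + t) - 52 = -52 + m + t)
v((8 - 6)², S(9))/(-45243) = (-52 + 9*(16 + 9) + (8 - 6)²)/(-45243) = (-52 + 9*25 + 2²)*(-1/45243) = (-52 + 225 + 4)*(-1/45243) = 177*(-1/45243) = -59/15081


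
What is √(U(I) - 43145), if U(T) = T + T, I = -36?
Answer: I*√43217 ≈ 207.89*I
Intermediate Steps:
U(T) = 2*T
√(U(I) - 43145) = √(2*(-36) - 43145) = √(-72 - 43145) = √(-43217) = I*√43217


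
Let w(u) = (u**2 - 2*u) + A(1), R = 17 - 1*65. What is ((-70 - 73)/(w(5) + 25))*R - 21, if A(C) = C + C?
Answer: 997/7 ≈ 142.43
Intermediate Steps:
R = -48 (R = 17 - 65 = -48)
A(C) = 2*C
w(u) = 2 + u**2 - 2*u (w(u) = (u**2 - 2*u) + 2*1 = (u**2 - 2*u) + 2 = 2 + u**2 - 2*u)
((-70 - 73)/(w(5) + 25))*R - 21 = ((-70 - 73)/((2 + 5**2 - 2*5) + 25))*(-48) - 21 = -143/((2 + 25 - 10) + 25)*(-48) - 21 = -143/(17 + 25)*(-48) - 21 = -143/42*(-48) - 21 = 1144/7 - 21 = 997/7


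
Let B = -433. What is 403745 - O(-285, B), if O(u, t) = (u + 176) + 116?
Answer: 403738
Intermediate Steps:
O(u, t) = 292 + u (O(u, t) = (176 + u) + 116 = 292 + u)
403745 - O(-285, B) = 403745 - (292 - 285) = 403745 - 1*7 = 403745 - 7 = 403738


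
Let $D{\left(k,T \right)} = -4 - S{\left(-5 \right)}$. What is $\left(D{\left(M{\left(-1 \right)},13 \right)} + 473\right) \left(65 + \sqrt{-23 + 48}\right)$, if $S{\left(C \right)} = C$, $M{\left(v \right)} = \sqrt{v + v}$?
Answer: $33180$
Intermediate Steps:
$M{\left(v \right)} = \sqrt{2} \sqrt{v}$ ($M{\left(v \right)} = \sqrt{2 v} = \sqrt{2} \sqrt{v}$)
$D{\left(k,T \right)} = 1$ ($D{\left(k,T \right)} = -4 - -5 = -4 + 5 = 1$)
$\left(D{\left(M{\left(-1 \right)},13 \right)} + 473\right) \left(65 + \sqrt{-23 + 48}\right) = \left(1 + 473\right) \left(65 + \sqrt{-23 + 48}\right) = 474 \left(65 + \sqrt{25}\right) = 474 \left(65 + 5\right) = 474 \cdot 70 = 33180$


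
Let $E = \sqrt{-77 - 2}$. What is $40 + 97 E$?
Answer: $40 + 97 i \sqrt{79} \approx 40.0 + 862.16 i$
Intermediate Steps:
$E = i \sqrt{79}$ ($E = \sqrt{-79} = i \sqrt{79} \approx 8.8882 i$)
$40 + 97 E = 40 + 97 i \sqrt{79}$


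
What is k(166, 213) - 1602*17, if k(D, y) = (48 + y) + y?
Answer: -26760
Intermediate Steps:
k(D, y) = 48 + 2*y
k(166, 213) - 1602*17 = (48 + 2*213) - 1602*17 = (48 + 426) - 27234 = 474 - 27234 = -26760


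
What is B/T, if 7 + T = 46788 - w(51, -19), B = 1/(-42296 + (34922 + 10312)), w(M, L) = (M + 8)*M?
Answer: 1/128602136 ≈ 7.7759e-9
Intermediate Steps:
w(M, L) = M*(8 + M) (w(M, L) = (8 + M)*M = M*(8 + M))
B = 1/2938 (B = 1/(-42296 + 45234) = 1/2938 ≈ 0.00034037)
T = 43772 (T = -7 + (46788 - 51*(8 + 51)) = -7 + (46788 - 51*59) = -7 + (46788 - 1*3009) = -7 + (46788 - 3009) = -7 + 43779 = 43772)
B/T = (1/2938)/43772 = (1/2938)*(1/43772) = 1/128602136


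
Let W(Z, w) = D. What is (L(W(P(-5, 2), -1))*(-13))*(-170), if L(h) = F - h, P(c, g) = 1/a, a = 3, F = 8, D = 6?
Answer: 4420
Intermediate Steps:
P(c, g) = ⅓ (P(c, g) = 1/3 = ⅓)
W(Z, w) = 6
L(h) = 8 - h
(L(W(P(-5, 2), -1))*(-13))*(-170) = ((8 - 1*6)*(-13))*(-170) = ((8 - 6)*(-13))*(-170) = (2*(-13))*(-170) = -26*(-170) = 4420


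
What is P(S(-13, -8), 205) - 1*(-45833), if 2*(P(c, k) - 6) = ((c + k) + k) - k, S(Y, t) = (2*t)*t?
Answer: 92011/2 ≈ 46006.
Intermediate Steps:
S(Y, t) = 2*t²
P(c, k) = 6 + c/2 + k/2 (P(c, k) = 6 + (((c + k) + k) - k)/2 = 6 + ((c + 2*k) - k)/2 = 6 + (c + k)/2 = 6 + (c/2 + k/2) = 6 + c/2 + k/2)
P(S(-13, -8), 205) - 1*(-45833) = (6 + (2*(-8)²)/2 + (½)*205) - 1*(-45833) = (6 + (2*64)/2 + 205/2) + 45833 = (6 + (½)*128 + 205/2) + 45833 = (6 + 64 + 205/2) + 45833 = 345/2 + 45833 = 92011/2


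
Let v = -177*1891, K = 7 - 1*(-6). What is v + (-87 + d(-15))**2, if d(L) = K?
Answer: -329231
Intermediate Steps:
K = 13 (K = 7 + 6 = 13)
d(L) = 13
v = -334707
v + (-87 + d(-15))**2 = -334707 + (-87 + 13)**2 = -334707 + (-74)**2 = -334707 + 5476 = -329231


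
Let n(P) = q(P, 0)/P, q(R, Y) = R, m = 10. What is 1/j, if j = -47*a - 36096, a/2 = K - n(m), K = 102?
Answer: -1/45590 ≈ -2.1935e-5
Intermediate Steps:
n(P) = 1 (n(P) = P/P = 1)
a = 202 (a = 2*(102 - 1*1) = 2*(102 - 1) = 2*101 = 202)
j = -45590 (j = -47*202 - 36096 = -9494 - 36096 = -45590)
1/j = 1/(-45590) = -1/45590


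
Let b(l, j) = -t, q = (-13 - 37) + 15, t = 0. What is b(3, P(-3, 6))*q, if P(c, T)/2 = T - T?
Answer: 0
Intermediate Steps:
P(c, T) = 0 (P(c, T) = 2*(T - T) = 2*0 = 0)
q = -35 (q = -50 + 15 = -35)
b(l, j) = 0 (b(l, j) = -1*0 = 0)
b(3, P(-3, 6))*q = 0*(-35) = 0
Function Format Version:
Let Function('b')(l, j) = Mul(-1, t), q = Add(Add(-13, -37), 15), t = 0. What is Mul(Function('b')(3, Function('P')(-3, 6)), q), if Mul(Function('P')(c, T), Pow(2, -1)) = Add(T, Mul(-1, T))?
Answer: 0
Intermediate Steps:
Function('P')(c, T) = 0 (Function('P')(c, T) = Mul(2, Add(T, Mul(-1, T))) = Mul(2, 0) = 0)
q = -35 (q = Add(-50, 15) = -35)
Function('b')(l, j) = 0 (Function('b')(l, j) = Mul(-1, 0) = 0)
Mul(Function('b')(3, Function('P')(-3, 6)), q) = Mul(0, -35) = 0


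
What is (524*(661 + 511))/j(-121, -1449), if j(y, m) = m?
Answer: -614128/1449 ≈ -423.83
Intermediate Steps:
(524*(661 + 511))/j(-121, -1449) = (524*(661 + 511))/(-1449) = (524*1172)*(-1/1449) = 614128*(-1/1449) = -614128/1449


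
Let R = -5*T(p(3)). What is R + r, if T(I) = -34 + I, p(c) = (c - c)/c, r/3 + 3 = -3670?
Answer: -10849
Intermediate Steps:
r = -11019 (r = -9 + 3*(-3670) = -9 - 11010 = -11019)
p(c) = 0 (p(c) = 0/c = 0)
R = 170 (R = -5*(-34 + 0) = -5*(-34) = 170)
R + r = 170 - 11019 = -10849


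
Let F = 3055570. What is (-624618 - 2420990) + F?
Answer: 9962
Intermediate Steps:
(-624618 - 2420990) + F = (-624618 - 2420990) + 3055570 = -3045608 + 3055570 = 9962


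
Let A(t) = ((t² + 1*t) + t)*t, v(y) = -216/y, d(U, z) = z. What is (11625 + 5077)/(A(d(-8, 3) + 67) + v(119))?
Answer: 993769/20991492 ≈ 0.047342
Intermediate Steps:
A(t) = t*(t² + 2*t) (A(t) = ((t² + t) + t)*t = ((t + t²) + t)*t = (t² + 2*t)*t = t*(t² + 2*t))
(11625 + 5077)/(A(d(-8, 3) + 67) + v(119)) = (11625 + 5077)/((3 + 67)²*(2 + (3 + 67)) - 216/119) = 16702/(70²*(2 + 70) - 216*1/119) = 16702/(4900*72 - 216/119) = 16702/(352800 - 216/119) = 16702/(41982984/119) = 16702*(119/41982984) = 993769/20991492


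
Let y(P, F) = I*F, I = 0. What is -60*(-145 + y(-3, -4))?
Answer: 8700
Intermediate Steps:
y(P, F) = 0 (y(P, F) = 0*F = 0)
-60*(-145 + y(-3, -4)) = -60*(-145 + 0) = -60*(-145) = 8700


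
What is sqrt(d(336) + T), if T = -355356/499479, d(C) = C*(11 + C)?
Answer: 6*sqrt(89775030009227)/166493 ≈ 341.45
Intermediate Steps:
T = -118452/166493 (T = -355356*1/499479 = -118452/166493 ≈ -0.71145)
sqrt(d(336) + T) = sqrt(336*(11 + 336) - 118452/166493) = sqrt(336*347 - 118452/166493) = sqrt(116592 - 118452/166493) = sqrt(19411633404/166493) = 6*sqrt(89775030009227)/166493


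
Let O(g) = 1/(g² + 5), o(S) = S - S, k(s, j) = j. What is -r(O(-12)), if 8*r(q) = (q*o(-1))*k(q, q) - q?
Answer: 1/1192 ≈ 0.00083893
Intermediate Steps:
o(S) = 0
O(g) = 1/(5 + g²)
r(q) = -q/8 (r(q) = ((q*0)*q - q)/8 = (0*q - q)/8 = (0 - q)/8 = (-q)/8 = -q/8)
-r(O(-12)) = -(-1)/(8*(5 + (-12)²)) = -(-1)/(8*(5 + 144)) = -(-1)/(8*149) = -1*(-1/1192) = 1/1192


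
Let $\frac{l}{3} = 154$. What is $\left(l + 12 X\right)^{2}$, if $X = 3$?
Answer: $248004$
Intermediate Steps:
$l = 462$ ($l = 3 \cdot 154 = 462$)
$\left(l + 12 X\right)^{2} = \left(462 + 12 \cdot 3\right)^{2} = \left(462 + 36\right)^{2} = 498^{2} = 248004$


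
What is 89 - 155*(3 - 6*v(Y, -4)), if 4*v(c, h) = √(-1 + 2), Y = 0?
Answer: -287/2 ≈ -143.50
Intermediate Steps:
v(c, h) = ¼ (v(c, h) = √(-1 + 2)/4 = √1/4 = (¼)*1 = ¼)
89 - 155*(3 - 6*v(Y, -4)) = 89 - 155*(3 - 6*¼) = 89 - 155*(3 - 3/2) = 89 - 155*3/2 = 89 - 465/2 = -287/2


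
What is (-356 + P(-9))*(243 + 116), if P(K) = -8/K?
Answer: -1147364/9 ≈ -1.2748e+5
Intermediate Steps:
(-356 + P(-9))*(243 + 116) = (-356 - 8/(-9))*(243 + 116) = (-356 - 8*(-1/9))*359 = (-356 + 8/9)*359 = -3196/9*359 = -1147364/9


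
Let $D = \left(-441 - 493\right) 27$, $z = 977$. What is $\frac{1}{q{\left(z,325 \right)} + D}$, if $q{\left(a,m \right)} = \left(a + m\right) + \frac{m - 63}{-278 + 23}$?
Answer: $- \frac{255}{6098842} \approx -4.1811 \cdot 10^{-5}$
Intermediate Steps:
$q{\left(a,m \right)} = \frac{21}{85} + a + \frac{254 m}{255}$ ($q{\left(a,m \right)} = \left(a + m\right) + \frac{-63 + m}{-255} = \left(a + m\right) + \left(-63 + m\right) \left(- \frac{1}{255}\right) = \left(a + m\right) - \left(- \frac{21}{85} + \frac{m}{255}\right) = \frac{21}{85} + a + \frac{254 m}{255}$)
$D = -25218$ ($D = \left(-934\right) 27 = -25218$)
$\frac{1}{q{\left(z,325 \right)} + D} = \frac{1}{\left(\frac{21}{85} + 977 + \frac{254}{255} \cdot 325\right) - 25218} = \frac{1}{\left(\frac{21}{85} + 977 + \frac{16510}{51}\right) - 25218} = \frac{1}{\frac{331748}{255} - 25218} = \frac{1}{- \frac{6098842}{255}} = - \frac{255}{6098842}$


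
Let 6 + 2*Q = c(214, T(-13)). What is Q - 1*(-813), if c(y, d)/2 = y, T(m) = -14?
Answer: 1024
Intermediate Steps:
c(y, d) = 2*y
Q = 211 (Q = -3 + (2*214)/2 = -3 + (½)*428 = -3 + 214 = 211)
Q - 1*(-813) = 211 - 1*(-813) = 211 + 813 = 1024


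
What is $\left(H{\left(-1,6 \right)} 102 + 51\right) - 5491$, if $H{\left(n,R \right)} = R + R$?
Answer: $-4216$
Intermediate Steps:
$H{\left(n,R \right)} = 2 R$
$\left(H{\left(-1,6 \right)} 102 + 51\right) - 5491 = \left(2 \cdot 6 \cdot 102 + 51\right) - 5491 = \left(12 \cdot 102 + 51\right) - 5491 = \left(1224 + 51\right) - 5491 = 1275 - 5491 = -4216$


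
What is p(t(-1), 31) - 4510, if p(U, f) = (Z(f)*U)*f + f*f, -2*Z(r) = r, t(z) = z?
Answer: -6137/2 ≈ -3068.5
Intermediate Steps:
Z(r) = -r/2
p(U, f) = f**2 - U*f**2/2 (p(U, f) = ((-f/2)*U)*f + f*f = (-U*f/2)*f + f**2 = -U*f**2/2 + f**2 = f**2 - U*f**2/2)
p(t(-1), 31) - 4510 = (1/2)*31**2*(2 - 1*(-1)) - 4510 = (1/2)*961*(2 + 1) - 4510 = (1/2)*961*3 - 4510 = 2883/2 - 4510 = -6137/2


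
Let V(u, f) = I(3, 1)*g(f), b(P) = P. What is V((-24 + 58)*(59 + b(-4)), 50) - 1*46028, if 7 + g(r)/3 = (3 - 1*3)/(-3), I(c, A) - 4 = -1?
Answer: -46091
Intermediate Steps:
I(c, A) = 3 (I(c, A) = 4 - 1 = 3)
g(r) = -21 (g(r) = -21 + 3*((3 - 1*3)/(-3)) = -21 + 3*((3 - 3)*(-⅓)) = -21 + 3*(0*(-⅓)) = -21 + 3*0 = -21 + 0 = -21)
V(u, f) = -63 (V(u, f) = 3*(-21) = -63)
V((-24 + 58)*(59 + b(-4)), 50) - 1*46028 = -63 - 1*46028 = -63 - 46028 = -46091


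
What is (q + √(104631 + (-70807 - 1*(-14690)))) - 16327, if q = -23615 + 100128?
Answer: 60186 + √48514 ≈ 60406.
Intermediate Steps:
q = 76513
(q + √(104631 + (-70807 - 1*(-14690)))) - 16327 = (76513 + √(104631 + (-70807 - 1*(-14690)))) - 16327 = (76513 + √(104631 + (-70807 + 14690))) - 16327 = (76513 + √(104631 - 56117)) - 16327 = (76513 + √48514) - 16327 = 60186 + √48514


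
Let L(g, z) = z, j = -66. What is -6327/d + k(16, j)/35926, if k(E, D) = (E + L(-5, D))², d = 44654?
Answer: -57834401/802119802 ≈ -0.072102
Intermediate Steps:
k(E, D) = (D + E)² (k(E, D) = (E + D)² = (D + E)²)
-6327/d + k(16, j)/35926 = -6327/44654 + (-66 + 16)²/35926 = -6327*1/44654 + (-50)²*(1/35926) = -6327/44654 + 2500*(1/35926) = -6327/44654 + 1250/17963 = -57834401/802119802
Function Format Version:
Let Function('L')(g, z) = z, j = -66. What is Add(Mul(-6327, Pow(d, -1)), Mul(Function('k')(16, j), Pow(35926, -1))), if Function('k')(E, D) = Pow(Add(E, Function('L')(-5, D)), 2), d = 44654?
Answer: Rational(-57834401, 802119802) ≈ -0.072102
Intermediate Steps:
Function('k')(E, D) = Pow(Add(D, E), 2) (Function('k')(E, D) = Pow(Add(E, D), 2) = Pow(Add(D, E), 2))
Add(Mul(-6327, Pow(d, -1)), Mul(Function('k')(16, j), Pow(35926, -1))) = Add(Mul(-6327, Pow(44654, -1)), Mul(Pow(Add(-66, 16), 2), Pow(35926, -1))) = Add(Mul(-6327, Rational(1, 44654)), Mul(Pow(-50, 2), Rational(1, 35926))) = Add(Rational(-6327, 44654), Mul(2500, Rational(1, 35926))) = Add(Rational(-6327, 44654), Rational(1250, 17963)) = Rational(-57834401, 802119802)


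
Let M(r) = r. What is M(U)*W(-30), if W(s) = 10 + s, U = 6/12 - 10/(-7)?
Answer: -270/7 ≈ -38.571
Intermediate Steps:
U = 27/14 (U = 6*(1/12) - 10*(-⅐) = ½ + 10/7 = 27/14 ≈ 1.9286)
M(U)*W(-30) = 27*(10 - 30)/14 = (27/14)*(-20) = -270/7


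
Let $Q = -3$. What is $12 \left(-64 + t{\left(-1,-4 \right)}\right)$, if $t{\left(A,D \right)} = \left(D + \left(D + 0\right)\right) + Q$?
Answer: $-900$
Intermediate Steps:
$t{\left(A,D \right)} = -3 + 2 D$ ($t{\left(A,D \right)} = \left(D + \left(D + 0\right)\right) - 3 = \left(D + D\right) - 3 = 2 D - 3 = -3 + 2 D$)
$12 \left(-64 + t{\left(-1,-4 \right)}\right) = 12 \left(-64 + \left(-3 + 2 \left(-4\right)\right)\right) = 12 \left(-64 - 11\right) = 12 \left(-75\right) = -900$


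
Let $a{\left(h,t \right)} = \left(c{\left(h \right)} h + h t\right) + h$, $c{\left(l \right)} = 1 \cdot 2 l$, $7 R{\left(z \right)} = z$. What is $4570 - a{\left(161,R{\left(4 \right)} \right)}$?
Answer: $-47525$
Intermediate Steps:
$R{\left(z \right)} = \frac{z}{7}$
$c{\left(l \right)} = 2 l$
$a{\left(h,t \right)} = h + 2 h^{2} + h t$ ($a{\left(h,t \right)} = \left(2 h h + h t\right) + h = \left(2 h^{2} + h t\right) + h = h + 2 h^{2} + h t$)
$4570 - a{\left(161,R{\left(4 \right)} \right)} = 4570 - 161 \left(1 + \frac{1}{7} \cdot 4 + 2 \cdot 161\right) = 4570 - 161 \left(1 + \frac{4}{7} + 322\right) = 4570 - 161 \cdot \frac{2265}{7} = 4570 - 52095 = -47525$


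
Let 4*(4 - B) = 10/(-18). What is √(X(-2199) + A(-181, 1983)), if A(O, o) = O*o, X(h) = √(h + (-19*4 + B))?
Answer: √(-12921228 + 6*I*√81751)/6 ≈ 0.039771 + 599.1*I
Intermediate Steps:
B = 149/36 (B = 4 - 5/(2*(-18)) = 4 - 5*(-1)/(2*18) = 4 - ¼*(-5/9) = 4 + 5/36 = 149/36 ≈ 4.1389)
X(h) = √(-2587/36 + h) (X(h) = √(h + (-19*4 + 149/36)) = √(h + (-76 + 149/36)) = √(h - 2587/36) = √(-2587/36 + h))
√(X(-2199) + A(-181, 1983)) = √(√(-2587 + 36*(-2199))/6 - 181*1983) = √(√(-2587 - 79164)/6 - 358923) = √(√(-81751)/6 - 358923) = √((I*√81751)/6 - 358923) = √(I*√81751/6 - 358923) = √(-358923 + I*√81751/6)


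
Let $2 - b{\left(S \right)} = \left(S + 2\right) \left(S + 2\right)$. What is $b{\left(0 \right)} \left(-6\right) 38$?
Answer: $456$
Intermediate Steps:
$b{\left(S \right)} = 2 - \left(2 + S\right)^{2}$ ($b{\left(S \right)} = 2 - \left(S + 2\right) \left(S + 2\right) = 2 - \left(2 + S\right) \left(2 + S\right) = 2 - \left(2 + S\right)^{2}$)
$b{\left(0 \right)} \left(-6\right) 38 = \left(2 - \left(2 + 0\right)^{2}\right) \left(-6\right) 38 = \left(2 - 2^{2}\right) \left(-6\right) 38 = \left(2 - 4\right) \left(-6\right) 38 = \left(-2\right) \left(-6\right) 38 = 12 \cdot 38 = 456$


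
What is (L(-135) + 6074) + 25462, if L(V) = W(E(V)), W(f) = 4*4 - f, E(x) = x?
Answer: 31687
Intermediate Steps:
W(f) = 16 - f
L(V) = 16 - V
(L(-135) + 6074) + 25462 = ((16 - 1*(-135)) + 6074) + 25462 = ((16 + 135) + 6074) + 25462 = (151 + 6074) + 25462 = 6225 + 25462 = 31687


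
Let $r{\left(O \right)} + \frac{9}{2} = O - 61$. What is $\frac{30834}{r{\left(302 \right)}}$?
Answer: $\frac{61668}{473} \approx 130.38$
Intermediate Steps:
$r{\left(O \right)} = - \frac{131}{2} + O$ ($r{\left(O \right)} = - \frac{9}{2} + \left(O - 61\right) = - \frac{9}{2} + \left(-61 + O\right) = - \frac{131}{2} + O$)
$\frac{30834}{r{\left(302 \right)}} = \frac{30834}{- \frac{131}{2} + 302} = \frac{30834}{\frac{473}{2}} = 30834 \cdot \frac{2}{473} = \frac{61668}{473}$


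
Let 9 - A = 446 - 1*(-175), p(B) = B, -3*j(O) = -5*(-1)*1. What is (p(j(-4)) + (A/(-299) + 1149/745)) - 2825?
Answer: -1886563927/668265 ≈ -2823.1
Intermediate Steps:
j(O) = -5/3 (j(O) = -(-5*(-1))/3 = -5/3)
A = -612 (A = 9 - (446 - 1*(-175)) = 9 - (446 + 175) = 9 - 1*621 = 9 - 621 = -612)
(p(j(-4)) + (A/(-299) + 1149/745)) - 2825 = (-5/3 + (-612/(-299) + 1149/745)) - 2825 = (-5/3 + (-612*(-1/299) + 1149*(1/745))) - 2825 = (-5/3 + (612/299 + 1149/745)) - 2825 = (-5/3 + 799491/222755) - 2825 = 1284698/668265 - 2825 = -1886563927/668265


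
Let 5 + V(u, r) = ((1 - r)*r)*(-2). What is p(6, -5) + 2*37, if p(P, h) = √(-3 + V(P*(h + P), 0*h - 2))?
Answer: 76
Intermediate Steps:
V(u, r) = -5 - 2*r*(1 - r) (V(u, r) = -5 + ((1 - r)*r)*(-2) = -5 + (r*(1 - r))*(-2) = -5 - 2*r*(1 - r))
p(P, h) = 2 (p(P, h) = √(-3 + (-5 - 2*(0*h - 2) + 2*(0*h - 2)²)) = √(-3 + (-5 - 2*(0 - 2) + 2*(0 - 2)²)) = √(-3 + (-5 - 2*(-2) + 2*(-2)²)) = √(-3 + (-5 + 4 + 2*4)) = √(-3 + (-5 + 4 + 8)) = √(-3 + 7) = √4 = 2)
p(6, -5) + 2*37 = 2 + 2*37 = 2 + 74 = 76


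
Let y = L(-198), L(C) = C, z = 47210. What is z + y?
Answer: 47012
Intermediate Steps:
y = -198
z + y = 47210 - 198 = 47012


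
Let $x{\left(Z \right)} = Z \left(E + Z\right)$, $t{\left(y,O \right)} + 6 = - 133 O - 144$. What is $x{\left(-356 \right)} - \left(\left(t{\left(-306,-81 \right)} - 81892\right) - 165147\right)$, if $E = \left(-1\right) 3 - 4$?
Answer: $365644$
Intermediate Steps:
$E = -7$ ($E = -3 - 4 = -7$)
$t{\left(y,O \right)} = -150 - 133 O$ ($t{\left(y,O \right)} = -6 - \left(144 + 133 O\right) = -150 - 133 O$)
$x{\left(Z \right)} = Z \left(-7 + Z\right)$
$x{\left(-356 \right)} - \left(\left(t{\left(-306,-81 \right)} - 81892\right) - 165147\right) = - 356 \left(-7 - 356\right) - \left(\left(\left(-150 - -10773\right) - 81892\right) - 165147\right) = \left(-356\right) \left(-363\right) - \left(\left(\left(-150 + 10773\right) - 81892\right) - 165147\right) = 129228 - \left(\left(10623 - 81892\right) - 165147\right) = 129228 - \left(-71269 - 165147\right) = 129228 - -236416 = 129228 + 236416 = 365644$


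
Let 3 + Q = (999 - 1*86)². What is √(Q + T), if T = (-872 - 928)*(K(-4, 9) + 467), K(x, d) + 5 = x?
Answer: √9166 ≈ 95.739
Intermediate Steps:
K(x, d) = -5 + x
Q = 833566 (Q = -3 + (999 - 1*86)² = -3 + (999 - 86)² = -3 + 913² = -3 + 833569 = 833566)
T = -824400 (T = (-872 - 928)*((-5 - 4) + 467) = -1800*(-9 + 467) = -1800*458 = -824400)
√(Q + T) = √(833566 - 824400) = √9166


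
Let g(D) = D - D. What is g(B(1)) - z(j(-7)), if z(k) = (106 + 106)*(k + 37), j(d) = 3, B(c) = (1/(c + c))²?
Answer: -8480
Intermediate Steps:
B(c) = 1/(4*c²) (B(c) = (1/(2*c))² = 1/(4*c²))
z(k) = 7844 + 212*k (z(k) = 212*(37 + k) = 7844 + 212*k)
g(D) = 0
g(B(1)) - z(j(-7)) = 0 - (7844 + 212*3) = 0 - (7844 + 636) = 0 - 1*8480 = 0 - 8480 = -8480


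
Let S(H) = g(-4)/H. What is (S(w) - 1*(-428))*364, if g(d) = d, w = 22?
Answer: 1712984/11 ≈ 1.5573e+5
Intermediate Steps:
S(H) = -4/H
(S(w) - 1*(-428))*364 = (-4/22 - 1*(-428))*364 = (-4*1/22 + 428)*364 = (-2/11 + 428)*364 = (4706/11)*364 = 1712984/11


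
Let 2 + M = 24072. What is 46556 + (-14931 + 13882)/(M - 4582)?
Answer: 907282279/19488 ≈ 46556.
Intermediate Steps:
M = 24070 (M = -2 + 24072 = 24070)
46556 + (-14931 + 13882)/(M - 4582) = 46556 + (-14931 + 13882)/(24070 - 4582) = 46556 - 1049/19488 = 907282279/19488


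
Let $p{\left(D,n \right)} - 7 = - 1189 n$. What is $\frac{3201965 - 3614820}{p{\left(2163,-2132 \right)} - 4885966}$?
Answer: $\frac{412855}{2351011} \approx 0.17561$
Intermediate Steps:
$p{\left(D,n \right)} = 7 - 1189 n$
$\frac{3201965 - 3614820}{p{\left(2163,-2132 \right)} - 4885966} = \frac{3201965 - 3614820}{\left(7 - -2534948\right) - 4885966} = - \frac{412855}{\left(7 + 2534948\right) - 4885966} = - \frac{412855}{2534955 - 4885966} = - \frac{412855}{-2351011} = \left(-412855\right) \left(- \frac{1}{2351011}\right) = \frac{412855}{2351011}$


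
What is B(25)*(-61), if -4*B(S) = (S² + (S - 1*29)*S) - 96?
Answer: 26169/4 ≈ 6542.3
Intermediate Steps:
B(S) = 24 - S²/4 - S*(-29 + S)/4 (B(S) = -((S² + (S - 1*29)*S) - 96)/4 = -((S² + (S - 29)*S) - 96)/4 = -((S² + (-29 + S)*S) - 96)/4 = -((S² + S*(-29 + S)) - 96)/4 = -(-96 + S² + S*(-29 + S))/4 = 24 - S²/4 - S*(-29 + S)/4)
B(25)*(-61) = (24 - ½*25² + (29/4)*25)*(-61) = (24 - ½*625 + 725/4)*(-61) = (24 - 625/2 + 725/4)*(-61) = -429/4*(-61) = 26169/4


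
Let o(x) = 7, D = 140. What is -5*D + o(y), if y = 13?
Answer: -693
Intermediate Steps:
-5*D + o(y) = -5*140 + 7 = -700 + 7 = -693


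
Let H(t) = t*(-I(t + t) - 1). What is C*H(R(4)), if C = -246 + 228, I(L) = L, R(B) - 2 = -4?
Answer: 108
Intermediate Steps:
R(B) = -2 (R(B) = 2 - 4 = -2)
C = -18
H(t) = t*(-1 - 2*t) (H(t) = t*(-(t + t) - 1) = t*(-2*t - 1) = t*(-1 - 2*t))
C*H(R(4)) = -(-18)*(-2)*(1 + 2*(-2)) = -(-18)*(-2)*(1 - 4) = -(-18)*(-2)*(-3) = -18*(-6) = 108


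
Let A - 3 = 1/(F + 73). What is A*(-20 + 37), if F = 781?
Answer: 43571/854 ≈ 51.020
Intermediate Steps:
A = 2563/854 (A = 3 + 1/(781 + 73) = 3 + 1/854 = 2563/854 ≈ 3.0012)
A*(-20 + 37) = 2563*(-20 + 37)/854 = (2563/854)*17 = 43571/854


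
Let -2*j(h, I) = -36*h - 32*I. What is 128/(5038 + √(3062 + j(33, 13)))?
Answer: 161216/6344395 - 64*√966/6344395 ≈ 0.025097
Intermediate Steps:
j(h, I) = 16*I + 18*h (j(h, I) = -(-36*h - 32*I)/2 = 16*I + 18*h)
128/(5038 + √(3062 + j(33, 13))) = 128/(5038 + √(3062 + (16*13 + 18*33))) = 128/(5038 + √(3062 + (208 + 594))) = 128/(5038 + √(3062 + 802)) = 128/(5038 + √3864) = 128/(5038 + 2*√966)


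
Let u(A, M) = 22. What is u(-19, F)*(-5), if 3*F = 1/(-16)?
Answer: -110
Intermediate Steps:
F = -1/48 (F = (⅓)/(-16) = (⅓)*(-1/16) = -1/48 ≈ -0.020833)
u(-19, F)*(-5) = 22*(-5) = -110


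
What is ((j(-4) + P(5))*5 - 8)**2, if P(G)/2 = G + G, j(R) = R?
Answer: 5184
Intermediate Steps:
P(G) = 4*G (P(G) = 2*(G + G) = 2*(2*G) = 4*G)
((j(-4) + P(5))*5 - 8)**2 = ((-4 + 4*5)*5 - 8)**2 = ((-4 + 20)*5 - 8)**2 = (16*5 - 8)**2 = (80 - 8)**2 = 72**2 = 5184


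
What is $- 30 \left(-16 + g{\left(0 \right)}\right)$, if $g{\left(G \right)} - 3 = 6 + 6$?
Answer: $30$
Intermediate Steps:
$g{\left(G \right)} = 15$ ($g{\left(G \right)} = 3 + \left(6 + 6\right) = 3 + 12 = 15$)
$- 30 \left(-16 + g{\left(0 \right)}\right) = - 30 \left(-16 + 15\right) = \left(-30\right) \left(-1\right) = 30$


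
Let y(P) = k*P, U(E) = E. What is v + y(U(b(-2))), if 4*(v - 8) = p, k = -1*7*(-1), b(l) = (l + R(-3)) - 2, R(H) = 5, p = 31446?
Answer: 15753/2 ≈ 7876.5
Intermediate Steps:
b(l) = 3 + l (b(l) = (l + 5) - 2 = (5 + l) - 2 = 3 + l)
k = 7 (k = -7*(-1) = 7)
v = 15739/2 (v = 8 + (1/4)*31446 = 8 + 15723/2 = 15739/2 ≈ 7869.5)
y(P) = 7*P
v + y(U(b(-2))) = 15739/2 + 7*(3 - 2) = 15739/2 + 7*1 = 15739/2 + 7 = 15753/2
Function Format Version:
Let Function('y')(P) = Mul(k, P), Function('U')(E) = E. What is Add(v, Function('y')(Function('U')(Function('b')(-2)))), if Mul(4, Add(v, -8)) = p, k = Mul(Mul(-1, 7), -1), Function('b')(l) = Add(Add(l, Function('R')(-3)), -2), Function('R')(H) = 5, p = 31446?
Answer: Rational(15753, 2) ≈ 7876.5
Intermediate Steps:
Function('b')(l) = Add(3, l) (Function('b')(l) = Add(Add(l, 5), -2) = Add(Add(5, l), -2) = Add(3, l))
k = 7 (k = Mul(-7, -1) = 7)
v = Rational(15739, 2) (v = Add(8, Mul(Rational(1, 4), 31446)) = Add(8, Rational(15723, 2)) = Rational(15739, 2) ≈ 7869.5)
Function('y')(P) = Mul(7, P)
Add(v, Function('y')(Function('U')(Function('b')(-2)))) = Add(Rational(15739, 2), Mul(7, Add(3, -2))) = Add(Rational(15739, 2), Mul(7, 1)) = Add(Rational(15739, 2), 7) = Rational(15753, 2)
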